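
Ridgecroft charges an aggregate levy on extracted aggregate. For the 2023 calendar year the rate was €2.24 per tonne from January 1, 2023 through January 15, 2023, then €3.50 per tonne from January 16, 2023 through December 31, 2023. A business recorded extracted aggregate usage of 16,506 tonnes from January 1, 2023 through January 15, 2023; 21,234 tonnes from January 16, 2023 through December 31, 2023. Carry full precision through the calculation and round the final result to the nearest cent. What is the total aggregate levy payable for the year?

€111,292.44

January 1 – January 15, 2023: 16,506 tonnes at €2.24/tonne → €36,973.44
January 16 – December 31, 2023: 21,234 tonnes at €3.50/tonne → €74,319.00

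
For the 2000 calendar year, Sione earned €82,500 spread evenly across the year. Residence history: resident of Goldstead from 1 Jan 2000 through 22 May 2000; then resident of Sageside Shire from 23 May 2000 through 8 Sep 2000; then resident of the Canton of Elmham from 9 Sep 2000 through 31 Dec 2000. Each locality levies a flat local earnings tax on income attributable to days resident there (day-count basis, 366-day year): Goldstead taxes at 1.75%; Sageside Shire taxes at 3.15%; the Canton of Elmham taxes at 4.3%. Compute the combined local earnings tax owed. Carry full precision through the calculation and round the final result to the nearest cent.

Goldstead, 1 Jan – 22 May 2000: 143 days → €82,500 × 1.75% × 143/366 = €564.0881
Sageside Shire, 23 May – 8 Sep 2000: 109 days → €82,500 × 3.15% × 109/366 = €773.9447
The Canton of Elmham, 9 Sep – 31 Dec 2000: 114 days → €82,500 × 4.3% × 114/366 = €1,104.9590
Total = €2,442.9918

€2,442.99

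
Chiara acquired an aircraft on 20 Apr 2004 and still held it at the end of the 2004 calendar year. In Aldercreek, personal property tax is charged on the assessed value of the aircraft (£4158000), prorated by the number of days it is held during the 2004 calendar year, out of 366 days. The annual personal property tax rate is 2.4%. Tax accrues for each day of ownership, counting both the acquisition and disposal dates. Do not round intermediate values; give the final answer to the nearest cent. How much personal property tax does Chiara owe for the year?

£69799.87

Days held (20 Apr – 31 Dec 2004): 256 out of 366
Tax = £4158000 × 2.4% × 256/366 = £69799.8689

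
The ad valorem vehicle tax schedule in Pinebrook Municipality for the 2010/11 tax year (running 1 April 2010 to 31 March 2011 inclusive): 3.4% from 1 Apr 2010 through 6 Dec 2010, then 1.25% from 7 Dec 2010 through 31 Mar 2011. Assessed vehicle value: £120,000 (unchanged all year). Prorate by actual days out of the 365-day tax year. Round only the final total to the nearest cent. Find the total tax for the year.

£3,267.12

1 Apr – 6 Dec 2010: 250 days at 3.4% → £120,000 × 3.4% × 250/365 = £2,794.5205
7 Dec 2010 – 31 Mar 2011: 115 days at 1.25% → £120,000 × 1.25% × 115/365 = £472.6027
Total = £3,267.1233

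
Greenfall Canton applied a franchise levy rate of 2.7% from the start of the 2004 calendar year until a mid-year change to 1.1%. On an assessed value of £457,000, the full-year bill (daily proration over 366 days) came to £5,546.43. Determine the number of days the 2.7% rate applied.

Let d = days at the first rate; then 366 − d days at the second rate.
£457,000 × [2.7%·d + 1.1%·(366−d)] / 366 = £5,546.43
Solving gives d = 26, so the new rate took effect on 27 Jan 2004.

26 days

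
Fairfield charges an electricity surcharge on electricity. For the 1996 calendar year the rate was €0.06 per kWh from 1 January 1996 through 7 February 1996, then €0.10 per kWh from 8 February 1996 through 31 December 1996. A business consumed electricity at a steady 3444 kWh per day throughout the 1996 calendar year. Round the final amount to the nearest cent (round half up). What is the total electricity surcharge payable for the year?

€120,815.52

1 January – 7 February 1996: 38 days × 3444 kWh/day = 130,872 kWh at €0.06/kWh → €7,852.32
8 February – 31 December 1996: 328 days × 3444 kWh/day = 1,129,632 kWh at €0.10/kWh → €112,963.20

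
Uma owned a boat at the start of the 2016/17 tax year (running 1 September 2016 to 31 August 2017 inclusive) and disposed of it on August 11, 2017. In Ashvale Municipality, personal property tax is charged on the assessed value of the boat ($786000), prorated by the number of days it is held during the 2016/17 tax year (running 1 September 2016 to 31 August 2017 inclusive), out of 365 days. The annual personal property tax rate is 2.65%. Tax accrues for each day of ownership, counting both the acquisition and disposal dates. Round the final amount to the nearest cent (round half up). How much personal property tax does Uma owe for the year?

$19687.68

Days held (September 1, 2016 – August 11, 2017): 345 out of 365
Tax = $786000 × 2.65% × 345/365 = $19687.6849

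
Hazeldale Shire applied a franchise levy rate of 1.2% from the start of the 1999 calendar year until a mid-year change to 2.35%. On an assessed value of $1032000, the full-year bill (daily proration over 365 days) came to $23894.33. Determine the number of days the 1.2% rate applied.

Let d = days at the first rate; then 365 − d days at the second rate.
$1032000 × [1.2%·d + 2.35%·(365−d)] / 365 = $23894.33
Solving gives d = 11, so the new rate took effect on January 12, 1999.

11 days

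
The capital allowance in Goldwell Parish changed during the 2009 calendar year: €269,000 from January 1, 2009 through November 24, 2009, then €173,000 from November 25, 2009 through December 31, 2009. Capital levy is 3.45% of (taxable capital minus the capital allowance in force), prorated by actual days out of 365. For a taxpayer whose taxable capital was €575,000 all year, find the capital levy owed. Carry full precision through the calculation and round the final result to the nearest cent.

€10,892.74

January 1 – November 24, 2009: 328 days, exemption €269,000 → (€575,000 − €269,000) × 3.45% × 328/365 = €9,486.8384
November 25 – December 31, 2009: 37 days, exemption €173,000 → (€575,000 − €173,000) × 3.45% × 37/365 = €1,405.8986
Total = €10,892.7370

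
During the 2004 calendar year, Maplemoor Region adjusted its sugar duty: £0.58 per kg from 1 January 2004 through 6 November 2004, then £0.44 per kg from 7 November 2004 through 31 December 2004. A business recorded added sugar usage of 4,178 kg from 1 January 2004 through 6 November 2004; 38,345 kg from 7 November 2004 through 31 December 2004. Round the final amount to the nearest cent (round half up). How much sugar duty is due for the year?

1 January – 6 November 2004: 4,178 kg at £0.58/kg → £2423.24
7 November – 31 December 2004: 38,345 kg at £0.44/kg → £16871.80

£19295.04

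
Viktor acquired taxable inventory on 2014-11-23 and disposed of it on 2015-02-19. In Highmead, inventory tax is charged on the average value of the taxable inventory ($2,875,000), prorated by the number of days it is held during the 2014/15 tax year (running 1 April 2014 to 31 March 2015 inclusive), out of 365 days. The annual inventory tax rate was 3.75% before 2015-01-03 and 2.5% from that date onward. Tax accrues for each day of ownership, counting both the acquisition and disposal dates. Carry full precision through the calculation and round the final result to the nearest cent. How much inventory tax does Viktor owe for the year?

$21,562.50

2014-11-23 to 2015-01-02: 41 days at 3.75% → $2,875,000 × 3.75% × 41/365 = $12,110.4452
2015-01-03 to 2015-02-19: 48 days at 2.5% → $2,875,000 × 2.5% × 48/365 = $9,452.0548
Total = $21,562.5000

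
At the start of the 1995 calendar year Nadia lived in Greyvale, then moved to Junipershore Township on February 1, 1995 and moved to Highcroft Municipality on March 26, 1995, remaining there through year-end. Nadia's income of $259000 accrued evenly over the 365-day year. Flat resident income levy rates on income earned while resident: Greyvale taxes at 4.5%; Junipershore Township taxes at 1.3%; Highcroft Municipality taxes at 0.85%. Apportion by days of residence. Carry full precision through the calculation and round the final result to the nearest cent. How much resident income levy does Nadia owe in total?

Greyvale, January 1 – January 31, 1995: 31 days → $259000 × 4.5% × 31/365 = $989.8767
Junipershore Township, February 1 – March 25, 1995: 53 days → $259000 × 1.3% × 53/365 = $488.9068
Highcroft Municipality, March 26 – December 31, 1995: 281 days → $259000 × 0.85% × 281/365 = $1694.8534
Total = $3173.6370

$3173.64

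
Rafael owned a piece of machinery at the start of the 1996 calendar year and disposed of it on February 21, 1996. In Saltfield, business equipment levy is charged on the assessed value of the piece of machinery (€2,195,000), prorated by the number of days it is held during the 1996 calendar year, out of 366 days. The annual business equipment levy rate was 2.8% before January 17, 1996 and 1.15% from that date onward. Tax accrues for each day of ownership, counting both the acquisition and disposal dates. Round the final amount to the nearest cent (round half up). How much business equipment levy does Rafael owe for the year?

January 1 – January 16, 1996: 16 days at 2.8% → €2,195,000 × 2.8% × 16/366 = €2,686.7760
January 17 – February 21, 1996: 36 days at 1.15% → €2,195,000 × 1.15% × 36/366 = €2,482.8689
Total = €5,169.6448

€5,169.64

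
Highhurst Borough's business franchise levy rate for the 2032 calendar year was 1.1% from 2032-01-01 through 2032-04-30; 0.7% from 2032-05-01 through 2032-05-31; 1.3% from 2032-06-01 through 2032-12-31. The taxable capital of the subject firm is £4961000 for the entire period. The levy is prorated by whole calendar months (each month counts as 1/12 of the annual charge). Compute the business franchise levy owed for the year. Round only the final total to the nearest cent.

£58705.17

2032-01-01 to 2032-04-30: 4 months at 1.1% → £4961000 × 1.1% × 4/12 = £18190.3333
2032-05-01 to 2032-05-31: 1 month at 0.7% → £4961000 × 0.7% × 1/12 = £2893.9167
2032-06-01 to 2032-12-31: 7 months at 1.3% → £4961000 × 1.3% × 7/12 = £37620.9167
Total = £58705.1667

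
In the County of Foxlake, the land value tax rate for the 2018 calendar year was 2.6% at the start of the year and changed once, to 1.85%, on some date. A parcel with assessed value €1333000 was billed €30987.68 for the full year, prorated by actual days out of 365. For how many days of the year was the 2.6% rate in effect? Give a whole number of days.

231 days

Let d = days at the first rate; then 365 − d days at the second rate.
€1333000 × [2.6%·d + 1.85%·(365−d)] / 365 = €30987.68
Solving gives d = 231, so the new rate took effect on August 20, 2018.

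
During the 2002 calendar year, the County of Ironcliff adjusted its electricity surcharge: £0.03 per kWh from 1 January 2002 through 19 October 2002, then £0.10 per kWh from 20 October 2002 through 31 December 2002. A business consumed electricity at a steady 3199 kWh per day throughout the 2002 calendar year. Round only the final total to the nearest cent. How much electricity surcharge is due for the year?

1 January – 19 October 2002: 292 days × 3199 kWh/day = 934,108 kWh at £0.03/kWh → £28,023.24
20 October – 31 December 2002: 73 days × 3199 kWh/day = 233,527 kWh at £0.10/kWh → £23,352.70

£51,375.94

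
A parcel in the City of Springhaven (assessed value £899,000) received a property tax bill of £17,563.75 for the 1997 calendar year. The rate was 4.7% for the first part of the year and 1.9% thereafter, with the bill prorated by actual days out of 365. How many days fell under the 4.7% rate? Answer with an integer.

Let d = days at the first rate; then 365 − d days at the second rate.
£899,000 × [4.7%·d + 1.9%·(365−d)] / 365 = £17,563.75
Solving gives d = 7, so the new rate took effect on 8 Jan 1997.

7 days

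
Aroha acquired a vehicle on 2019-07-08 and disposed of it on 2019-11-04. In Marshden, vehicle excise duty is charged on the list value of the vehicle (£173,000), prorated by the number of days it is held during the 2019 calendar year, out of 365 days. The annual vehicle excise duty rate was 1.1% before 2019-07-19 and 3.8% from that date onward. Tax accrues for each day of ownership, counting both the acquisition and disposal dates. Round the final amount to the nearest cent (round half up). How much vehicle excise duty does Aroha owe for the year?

2019-07-08 to 2019-07-18: 11 days at 1.1% → £173,000 × 1.1% × 11/365 = £57.3507
2019-07-19 to 2019-11-04: 109 days at 3.8% → £173,000 × 3.8% × 109/365 = £1,963.1945
Total = £2,020.5452

£2,020.55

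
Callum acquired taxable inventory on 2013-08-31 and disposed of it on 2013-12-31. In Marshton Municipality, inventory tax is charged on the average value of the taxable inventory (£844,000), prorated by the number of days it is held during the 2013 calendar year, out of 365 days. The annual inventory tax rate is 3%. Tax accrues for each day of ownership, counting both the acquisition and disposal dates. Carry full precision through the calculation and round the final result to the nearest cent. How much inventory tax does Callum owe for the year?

Days held (2013-08-31 to 2013-12-31): 123 out of 365
Tax = £844,000 × 3% × 123/365 = £8,532.4932

£8,532.49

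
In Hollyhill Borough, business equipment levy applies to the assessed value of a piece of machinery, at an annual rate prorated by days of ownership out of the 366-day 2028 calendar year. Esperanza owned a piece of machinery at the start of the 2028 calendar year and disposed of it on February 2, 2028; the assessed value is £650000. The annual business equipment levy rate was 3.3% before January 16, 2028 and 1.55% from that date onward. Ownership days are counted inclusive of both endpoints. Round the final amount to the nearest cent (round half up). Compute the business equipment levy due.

£1374.59

January 1 – January 15, 2028: 15 days at 3.3% → £650000 × 3.3% × 15/366 = £879.0984
January 16 – February 2, 2028: 18 days at 1.55% → £650000 × 1.55% × 18/366 = £495.4918
Total = £1374.5902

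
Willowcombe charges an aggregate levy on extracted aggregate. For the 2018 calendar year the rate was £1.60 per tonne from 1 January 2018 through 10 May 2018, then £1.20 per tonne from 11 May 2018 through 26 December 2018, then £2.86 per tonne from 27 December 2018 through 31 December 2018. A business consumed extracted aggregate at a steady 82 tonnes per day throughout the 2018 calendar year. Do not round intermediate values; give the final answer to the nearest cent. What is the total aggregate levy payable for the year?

£40,860.60

1 January – 10 May 2018: 130 days × 82 tonnes/day = 10,660 tonnes at £1.60/tonne → £17,056.00
11 May – 26 December 2018: 230 days × 82 tonnes/day = 18,860 tonnes at £1.20/tonne → £22,632.00
27 December – 31 December 2018: 5 days × 82 tonnes/day = 410 tonnes at £2.86/tonne → £1,172.60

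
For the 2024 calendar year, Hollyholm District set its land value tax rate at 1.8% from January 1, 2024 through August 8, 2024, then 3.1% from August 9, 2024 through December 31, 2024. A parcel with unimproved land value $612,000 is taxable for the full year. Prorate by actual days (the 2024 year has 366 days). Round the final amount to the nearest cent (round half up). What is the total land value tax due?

$14,167.97

January 1 – August 8, 2024: 221 days at 1.8% → $612,000 × 1.8% × 221/366 = $6,651.7377
August 9 – December 31, 2024: 145 days at 3.1% → $612,000 × 3.1% × 145/366 = $7,516.2295
Total = $14,167.9672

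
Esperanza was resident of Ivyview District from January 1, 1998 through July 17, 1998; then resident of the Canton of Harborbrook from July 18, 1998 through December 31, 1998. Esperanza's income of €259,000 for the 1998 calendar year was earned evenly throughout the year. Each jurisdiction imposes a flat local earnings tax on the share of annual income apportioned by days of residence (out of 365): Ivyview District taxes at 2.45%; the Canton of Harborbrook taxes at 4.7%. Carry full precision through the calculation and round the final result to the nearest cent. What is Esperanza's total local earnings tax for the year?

€9,011.78

Ivyview District, January 1 – July 17, 1998: 198 days → €259,000 × 2.45% × 198/365 = €3,442.2164
The Canton of Harborbrook, July 18 – December 31, 1998: 167 days → €259,000 × 4.7% × 167/365 = €5,569.5644
Total = €9,011.7808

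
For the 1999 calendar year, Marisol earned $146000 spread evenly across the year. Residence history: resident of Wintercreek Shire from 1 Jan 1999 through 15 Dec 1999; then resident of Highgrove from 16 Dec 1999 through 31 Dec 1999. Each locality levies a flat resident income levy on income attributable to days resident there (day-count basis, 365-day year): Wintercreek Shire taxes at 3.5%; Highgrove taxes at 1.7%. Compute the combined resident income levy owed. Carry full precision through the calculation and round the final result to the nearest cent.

Wintercreek Shire, 1 Jan – 15 Dec 1999: 349 days → $146000 × 3.5% × 349/365 = $4886.0000
Highgrove, 16 Dec – 31 Dec 1999: 16 days → $146000 × 1.7% × 16/365 = $108.8000
Total = $4994.8000

$4994.80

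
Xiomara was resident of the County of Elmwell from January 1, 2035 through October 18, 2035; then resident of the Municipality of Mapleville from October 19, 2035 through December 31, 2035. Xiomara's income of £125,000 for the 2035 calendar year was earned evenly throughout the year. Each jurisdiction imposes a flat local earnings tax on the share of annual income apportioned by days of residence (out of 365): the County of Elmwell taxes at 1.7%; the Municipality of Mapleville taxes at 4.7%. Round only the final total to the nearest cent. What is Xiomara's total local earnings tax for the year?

The County of Elmwell, January 1 – October 18, 2035: 291 days → £125,000 × 1.7% × 291/365 = £1,694.1781
The Municipality of Mapleville, October 19 – December 31, 2035: 74 days → £125,000 × 4.7% × 74/365 = £1,191.0959
Total = £2,885.2740

£2,885.27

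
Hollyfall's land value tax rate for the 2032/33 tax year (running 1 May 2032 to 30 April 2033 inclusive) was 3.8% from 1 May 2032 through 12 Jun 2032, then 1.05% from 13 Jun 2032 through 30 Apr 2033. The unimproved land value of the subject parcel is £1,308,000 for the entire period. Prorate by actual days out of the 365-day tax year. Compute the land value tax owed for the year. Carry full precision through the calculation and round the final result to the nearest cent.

£17,971.56

1 May – 12 Jun 2032: 43 days at 3.8% → £1,308,000 × 3.8% × 43/365 = £5,855.5397
13 Jun 2032 – 30 Apr 2033: 322 days at 1.05% → £1,308,000 × 1.05% × 322/365 = £12,116.0219
Total = £17,971.5616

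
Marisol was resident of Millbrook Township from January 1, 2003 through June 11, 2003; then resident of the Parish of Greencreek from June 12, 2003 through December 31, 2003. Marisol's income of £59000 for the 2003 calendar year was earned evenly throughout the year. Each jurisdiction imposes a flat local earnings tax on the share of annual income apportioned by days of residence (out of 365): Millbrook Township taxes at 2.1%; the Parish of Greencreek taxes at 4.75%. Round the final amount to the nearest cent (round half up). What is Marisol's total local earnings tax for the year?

£2108.56

Millbrook Township, January 1 – June 11, 2003: 162 days → £59000 × 2.1% × 162/365 = £549.9123
The Parish of Greencreek, June 12 – December 31, 2003: 203 days → £59000 × 4.75% × 203/365 = £1558.6507
Total = £2108.5630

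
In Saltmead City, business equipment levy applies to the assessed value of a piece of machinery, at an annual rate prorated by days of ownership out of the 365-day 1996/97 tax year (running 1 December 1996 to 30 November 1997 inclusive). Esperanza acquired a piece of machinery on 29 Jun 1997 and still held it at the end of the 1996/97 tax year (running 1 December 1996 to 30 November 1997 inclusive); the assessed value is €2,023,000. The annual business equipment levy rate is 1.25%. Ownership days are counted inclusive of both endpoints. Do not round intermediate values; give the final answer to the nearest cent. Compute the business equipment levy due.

€10,738.53

Days held (29 Jun – 30 Nov 1997): 155 out of 365
Tax = €2,023,000 × 1.25% × 155/365 = €10,738.5274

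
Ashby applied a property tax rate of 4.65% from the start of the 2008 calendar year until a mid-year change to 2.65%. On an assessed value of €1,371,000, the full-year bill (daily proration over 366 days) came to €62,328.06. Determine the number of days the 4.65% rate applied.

347 days

Let d = days at the first rate; then 366 − d days at the second rate.
€1,371,000 × [4.65%·d + 2.65%·(366−d)] / 366 = €62,328.06
Solving gives d = 347, so the new rate took effect on 13 Dec 2008.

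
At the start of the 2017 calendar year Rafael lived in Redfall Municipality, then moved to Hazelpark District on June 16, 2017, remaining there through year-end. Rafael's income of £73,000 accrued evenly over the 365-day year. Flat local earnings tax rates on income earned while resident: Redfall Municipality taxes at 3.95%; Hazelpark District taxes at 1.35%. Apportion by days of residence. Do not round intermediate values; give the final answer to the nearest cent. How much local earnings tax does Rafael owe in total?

£1,848.70

Redfall Municipality, January 1 – June 15, 2017: 166 days → £73,000 × 3.95% × 166/365 = £1,311.4000
Hazelpark District, June 16 – December 31, 2017: 199 days → £73,000 × 1.35% × 199/365 = £537.3000
Total = £1,848.7000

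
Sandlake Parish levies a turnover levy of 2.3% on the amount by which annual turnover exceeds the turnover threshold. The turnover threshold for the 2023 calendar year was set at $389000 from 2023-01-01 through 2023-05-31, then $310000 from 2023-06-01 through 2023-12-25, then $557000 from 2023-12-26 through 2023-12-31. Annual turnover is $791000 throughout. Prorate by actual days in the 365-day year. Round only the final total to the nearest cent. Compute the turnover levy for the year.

$10217.92

2023-01-01 to 2023-05-31: 151 days, exemption $389000 → ($791000 − $389000) × 2.3% × 151/365 = $3825.0575
2023-06-01 to 2023-12-25: 208 days, exemption $310000 → ($791000 − $310000) × 2.3% × 208/365 = $6304.3945
2023-12-26 to 2023-12-31: 6 days, exemption $557000 → ($791000 − $557000) × 2.3% × 6/365 = $88.4712
Total = $10217.9233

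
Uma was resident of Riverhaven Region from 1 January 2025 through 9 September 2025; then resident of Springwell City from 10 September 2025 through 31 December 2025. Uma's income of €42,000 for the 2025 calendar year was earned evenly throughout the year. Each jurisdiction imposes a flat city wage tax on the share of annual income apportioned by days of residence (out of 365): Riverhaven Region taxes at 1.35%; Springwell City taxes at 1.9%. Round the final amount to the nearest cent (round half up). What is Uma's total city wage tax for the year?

€638.52

Riverhaven Region, 1 January – 9 September 2025: 252 days → €42,000 × 1.35% × 252/365 = €391.4630
Springwell City, 10 September – 31 December 2025: 113 days → €42,000 × 1.9% × 113/365 = €247.0521
Total = €638.5151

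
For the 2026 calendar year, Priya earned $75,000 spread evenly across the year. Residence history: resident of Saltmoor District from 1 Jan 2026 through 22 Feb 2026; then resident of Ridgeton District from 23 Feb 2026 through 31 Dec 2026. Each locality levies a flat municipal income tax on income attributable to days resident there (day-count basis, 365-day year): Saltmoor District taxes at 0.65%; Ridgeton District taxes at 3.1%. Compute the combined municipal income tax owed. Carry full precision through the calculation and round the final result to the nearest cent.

Saltmoor District, 1 Jan – 22 Feb 2026: 53 days → $75,000 × 0.65% × 53/365 = $70.7877
Ridgeton District, 23 Feb – 31 Dec 2026: 312 days → $75,000 × 3.1% × 312/365 = $1,987.3973
Total = $2,058.1849

$2,058.18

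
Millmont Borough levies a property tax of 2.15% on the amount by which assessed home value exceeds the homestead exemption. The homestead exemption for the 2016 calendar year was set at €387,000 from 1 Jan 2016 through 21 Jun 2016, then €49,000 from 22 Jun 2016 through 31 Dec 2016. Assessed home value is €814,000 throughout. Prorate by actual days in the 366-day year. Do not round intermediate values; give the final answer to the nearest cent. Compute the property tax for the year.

1 Jan – 21 Jun 2016: 173 days, exemption €387,000 → (€814,000 − €387,000) × 2.15% × 173/366 = €4,339.4167
22 Jun – 31 Dec 2016: 193 days, exemption €49,000 → (€814,000 − €49,000) × 2.15% × 193/366 = €8,673.1352
Total = €13,012.5519

€13,012.55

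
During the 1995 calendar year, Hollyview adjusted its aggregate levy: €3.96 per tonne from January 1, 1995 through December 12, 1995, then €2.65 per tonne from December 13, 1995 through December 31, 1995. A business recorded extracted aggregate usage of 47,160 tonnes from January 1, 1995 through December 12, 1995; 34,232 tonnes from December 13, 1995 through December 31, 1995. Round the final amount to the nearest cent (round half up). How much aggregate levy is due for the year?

€277,468.40

January 1 – December 12, 1995: 47,160 tonnes at €3.96/tonne → €186,753.60
December 13 – December 31, 1995: 34,232 tonnes at €2.65/tonne → €90,714.80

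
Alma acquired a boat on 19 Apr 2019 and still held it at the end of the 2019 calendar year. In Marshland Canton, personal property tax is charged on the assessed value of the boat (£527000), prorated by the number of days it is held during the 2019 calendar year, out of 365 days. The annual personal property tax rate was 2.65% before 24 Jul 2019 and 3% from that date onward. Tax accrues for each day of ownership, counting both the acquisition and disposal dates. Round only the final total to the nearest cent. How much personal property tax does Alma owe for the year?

£10646.84

19 Apr – 23 Jul 2019: 96 days at 2.65% → £527000 × 2.65% × 96/365 = £3673.1178
24 Jul – 31 Dec 2019: 161 days at 3% → £527000 × 3% × 161/365 = £6973.7260
Total = £10646.8438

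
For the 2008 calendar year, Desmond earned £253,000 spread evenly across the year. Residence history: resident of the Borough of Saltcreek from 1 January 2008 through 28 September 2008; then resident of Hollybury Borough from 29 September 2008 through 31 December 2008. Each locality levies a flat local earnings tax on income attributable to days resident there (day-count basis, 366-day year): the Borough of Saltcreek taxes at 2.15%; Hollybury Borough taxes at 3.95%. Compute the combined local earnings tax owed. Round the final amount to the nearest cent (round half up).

£6,609.11

The Borough of Saltcreek, 1 January – 28 September 2008: 272 days → £253,000 × 2.15% × 272/366 = £4,042.4699
Hollybury Borough, 29 September – 31 December 2008: 94 days → £253,000 × 3.95% × 94/366 = £2,566.6366
Total = £6,609.1066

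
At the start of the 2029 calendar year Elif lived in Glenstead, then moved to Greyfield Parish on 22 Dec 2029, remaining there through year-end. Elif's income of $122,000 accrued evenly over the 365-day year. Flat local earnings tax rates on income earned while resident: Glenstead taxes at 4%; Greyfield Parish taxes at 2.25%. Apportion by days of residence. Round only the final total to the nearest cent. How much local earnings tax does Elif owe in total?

$4,821.51

Glenstead, 1 Jan – 21 Dec 2029: 355 days → $122,000 × 4% × 355/365 = $4,746.3014
Greyfield Parish, 22 Dec – 31 Dec 2029: 10 days → $122,000 × 2.25% × 10/365 = $75.2055
Total = $4,821.5068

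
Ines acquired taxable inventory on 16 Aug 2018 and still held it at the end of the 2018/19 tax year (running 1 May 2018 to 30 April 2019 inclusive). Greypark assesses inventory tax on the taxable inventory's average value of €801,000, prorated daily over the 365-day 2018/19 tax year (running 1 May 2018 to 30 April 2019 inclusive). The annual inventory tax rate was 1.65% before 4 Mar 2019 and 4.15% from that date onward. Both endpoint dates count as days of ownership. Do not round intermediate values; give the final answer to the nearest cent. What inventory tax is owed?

16 Aug 2018 – 3 Mar 2019: 200 days at 1.65% → €801,000 × 1.65% × 200/365 = €7,241.9178
4 Mar – 30 Apr 2019: 58 days at 4.15% → €801,000 × 4.15% × 58/365 = €5,282.2110
Total = €12,524.1288

€12,524.13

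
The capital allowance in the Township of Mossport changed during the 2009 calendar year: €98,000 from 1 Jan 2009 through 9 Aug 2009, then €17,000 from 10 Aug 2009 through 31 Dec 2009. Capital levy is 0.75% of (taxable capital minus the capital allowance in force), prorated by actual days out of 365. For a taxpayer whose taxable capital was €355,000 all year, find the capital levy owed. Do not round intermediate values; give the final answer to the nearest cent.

1 Jan – 9 Aug 2009: 221 days, exemption €98,000 → (€355,000 − €98,000) × 0.75% × 221/365 = €1,167.0616
10 Aug – 31 Dec 2009: 144 days, exemption €17,000 → (€355,000 − €17,000) × 0.75% × 144/365 = €1,000.1096
Total = €2,167.1712

€2,167.17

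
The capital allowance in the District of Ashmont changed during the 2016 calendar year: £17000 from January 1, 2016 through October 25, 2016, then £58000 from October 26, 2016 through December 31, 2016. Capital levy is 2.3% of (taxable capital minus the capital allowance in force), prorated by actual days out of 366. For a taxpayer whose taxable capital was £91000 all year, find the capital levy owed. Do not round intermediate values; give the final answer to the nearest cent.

£1529.37

January 1 – October 25, 2016: 299 days, exemption £17000 → (£91000 − £17000) × 2.3% × 299/366 = £1390.4317
October 26 – December 31, 2016: 67 days, exemption £58000 → (£91000 − £58000) × 2.3% × 67/366 = £138.9426
Total = £1529.3743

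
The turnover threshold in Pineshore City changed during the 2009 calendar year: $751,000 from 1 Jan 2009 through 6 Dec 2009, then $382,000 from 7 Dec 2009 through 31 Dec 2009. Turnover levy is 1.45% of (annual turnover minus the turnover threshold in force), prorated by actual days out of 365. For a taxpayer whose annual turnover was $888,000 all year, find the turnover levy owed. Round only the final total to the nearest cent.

1 Jan – 6 Dec 2009: 340 days, exemption $751,000 → ($888,000 − $751,000) × 1.45% × 340/365 = $1,850.4384
7 Dec – 31 Dec 2009: 25 days, exemption $382,000 → ($888,000 − $382,000) × 1.45% × 25/365 = $502.5342
Total = $2,352.9726

$2,352.97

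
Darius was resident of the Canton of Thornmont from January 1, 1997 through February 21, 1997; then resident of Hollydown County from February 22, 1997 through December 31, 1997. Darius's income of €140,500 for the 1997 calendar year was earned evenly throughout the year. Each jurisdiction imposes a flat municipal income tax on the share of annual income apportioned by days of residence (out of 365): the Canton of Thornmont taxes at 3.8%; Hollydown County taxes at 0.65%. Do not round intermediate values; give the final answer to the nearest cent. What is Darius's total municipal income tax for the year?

€1,543.77

The Canton of Thornmont, January 1 – February 21, 1997: 52 days → €140,500 × 3.8% × 52/365 = €760.6247
Hollydown County, February 22 – December 31, 1997: 313 days → €140,500 × 0.65% × 313/365 = €783.1432
Total = €1,543.7678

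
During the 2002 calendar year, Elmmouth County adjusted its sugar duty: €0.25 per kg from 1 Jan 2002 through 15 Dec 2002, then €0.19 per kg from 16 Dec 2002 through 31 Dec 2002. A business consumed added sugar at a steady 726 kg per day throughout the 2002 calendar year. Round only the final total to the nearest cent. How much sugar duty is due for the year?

€65,550.54

1 Jan – 15 Dec 2002: 349 days × 726 kg/day = 253,374 kg at €0.25/kg → €63,343.50
16 Dec – 31 Dec 2002: 16 days × 726 kg/day = 11,616 kg at €0.19/kg → €2,207.04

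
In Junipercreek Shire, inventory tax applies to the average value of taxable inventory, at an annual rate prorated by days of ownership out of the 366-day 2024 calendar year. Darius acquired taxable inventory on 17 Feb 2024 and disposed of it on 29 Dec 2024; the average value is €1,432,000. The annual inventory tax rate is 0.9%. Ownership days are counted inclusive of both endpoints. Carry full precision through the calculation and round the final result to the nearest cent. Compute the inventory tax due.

€11,162.56

Days held (17 Feb – 29 Dec 2024): 317 out of 366
Tax = €1,432,000 × 0.9% × 317/366 = €11,162.5574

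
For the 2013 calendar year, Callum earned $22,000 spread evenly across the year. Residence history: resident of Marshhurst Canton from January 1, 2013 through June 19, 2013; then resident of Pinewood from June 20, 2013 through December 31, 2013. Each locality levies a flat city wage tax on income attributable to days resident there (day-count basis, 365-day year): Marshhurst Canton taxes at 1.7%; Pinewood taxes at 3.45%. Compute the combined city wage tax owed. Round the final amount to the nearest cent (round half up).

$579.68

Marshhurst Canton, January 1 – June 19, 2013: 170 days → $22,000 × 1.7% × 170/365 = $174.1918
Pinewood, June 20 – December 31, 2013: 195 days → $22,000 × 3.45% × 195/365 = $405.4932
Total = $579.6849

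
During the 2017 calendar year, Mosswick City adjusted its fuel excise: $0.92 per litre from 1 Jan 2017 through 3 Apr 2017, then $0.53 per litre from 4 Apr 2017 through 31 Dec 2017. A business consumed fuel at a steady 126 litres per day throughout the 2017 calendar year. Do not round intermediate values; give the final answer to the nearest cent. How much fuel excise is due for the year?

$28,944.72

1 Jan – 3 Apr 2017: 93 days × 126 litres/day = 11,718 litres at $0.92/litre → $10,780.56
4 Apr – 31 Dec 2017: 272 days × 126 litres/day = 34,272 litres at $0.53/litre → $18,164.16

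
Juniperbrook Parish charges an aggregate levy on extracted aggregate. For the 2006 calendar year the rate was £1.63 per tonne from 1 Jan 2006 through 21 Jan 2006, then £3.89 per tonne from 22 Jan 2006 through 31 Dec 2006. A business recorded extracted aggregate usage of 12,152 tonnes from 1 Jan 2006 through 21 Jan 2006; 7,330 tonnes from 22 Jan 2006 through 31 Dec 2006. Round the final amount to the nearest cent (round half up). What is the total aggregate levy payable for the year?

£48,321.46

1 Jan – 21 Jan 2006: 12,152 tonnes at £1.63/tonne → £19,807.76
22 Jan – 31 Dec 2006: 7,330 tonnes at £3.89/tonne → £28,513.70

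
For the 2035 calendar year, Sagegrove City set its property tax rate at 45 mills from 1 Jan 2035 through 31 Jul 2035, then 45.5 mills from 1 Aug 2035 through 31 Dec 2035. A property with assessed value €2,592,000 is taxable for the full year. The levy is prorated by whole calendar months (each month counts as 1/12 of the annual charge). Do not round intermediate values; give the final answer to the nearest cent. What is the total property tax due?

1 Jan – 31 Jul 2035: 7 months at 45 mills → €2,592,000 × 4.5% × 7/12 = €68,040.0000
1 Aug – 31 Dec 2035: 5 months at 45.5 mills → €2,592,000 × 4.55% × 5/12 = €49,140.0000
Total = €117,180.0000

€117,180.00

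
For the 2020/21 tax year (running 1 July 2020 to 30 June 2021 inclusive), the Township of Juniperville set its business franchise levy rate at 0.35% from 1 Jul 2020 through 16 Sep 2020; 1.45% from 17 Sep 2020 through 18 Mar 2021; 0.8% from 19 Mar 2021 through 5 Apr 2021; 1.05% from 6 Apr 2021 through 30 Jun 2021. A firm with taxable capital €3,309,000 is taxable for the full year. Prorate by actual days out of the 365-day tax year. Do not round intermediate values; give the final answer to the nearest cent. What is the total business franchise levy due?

1 Jul – 16 Sep 2020: 78 days at 0.35% → €3,309,000 × 0.35% × 78/365 = €2,474.9507
17 Sep 2020 – 18 Mar 2021: 183 days at 1.45% → €3,309,000 × 1.45% × 183/365 = €24,055.9767
19 Mar – 5 Apr 2021: 18 days at 0.8% → €3,309,000 × 0.8% × 18/365 = €1,305.4685
6 Apr – 30 Jun 2021: 86 days at 1.05% → €3,309,000 × 1.05% × 86/365 = €8,186.3753
Total = €36,022.7712

€36,022.77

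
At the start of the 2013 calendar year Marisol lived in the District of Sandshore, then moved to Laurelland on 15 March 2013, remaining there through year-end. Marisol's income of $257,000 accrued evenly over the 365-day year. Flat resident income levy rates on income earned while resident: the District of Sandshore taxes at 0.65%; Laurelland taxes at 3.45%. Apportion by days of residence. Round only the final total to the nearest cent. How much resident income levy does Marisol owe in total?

The District of Sandshore, 1 January – 14 March 2013: 73 days → $257,000 × 0.65% × 73/365 = $334.1000
Laurelland, 15 March – 31 December 2013: 292 days → $257,000 × 3.45% × 292/365 = $7,093.2000
Total = $7,427.3000

$7,427.30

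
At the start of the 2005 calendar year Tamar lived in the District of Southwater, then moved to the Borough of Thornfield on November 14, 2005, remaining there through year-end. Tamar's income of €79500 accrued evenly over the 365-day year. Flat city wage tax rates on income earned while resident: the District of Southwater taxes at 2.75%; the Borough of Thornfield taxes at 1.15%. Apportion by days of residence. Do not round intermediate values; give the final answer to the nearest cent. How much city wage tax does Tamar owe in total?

€2018.97

The District of Southwater, January 1 – November 13, 2005: 317 days → €79500 × 2.75% × 317/365 = €1898.7432
The Borough of Thornfield, November 14 – December 31, 2005: 48 days → €79500 × 1.15% × 48/365 = €120.2301
Total = €2018.9733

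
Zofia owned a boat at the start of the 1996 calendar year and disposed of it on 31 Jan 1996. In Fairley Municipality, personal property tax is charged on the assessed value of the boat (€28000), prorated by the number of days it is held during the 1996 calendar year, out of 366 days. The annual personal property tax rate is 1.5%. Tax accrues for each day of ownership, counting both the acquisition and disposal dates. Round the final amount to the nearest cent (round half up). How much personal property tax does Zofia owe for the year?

Days held (1 Jan – 31 Jan 1996): 31 out of 366
Tax = €28000 × 1.5% × 31/366 = €35.5738

€35.57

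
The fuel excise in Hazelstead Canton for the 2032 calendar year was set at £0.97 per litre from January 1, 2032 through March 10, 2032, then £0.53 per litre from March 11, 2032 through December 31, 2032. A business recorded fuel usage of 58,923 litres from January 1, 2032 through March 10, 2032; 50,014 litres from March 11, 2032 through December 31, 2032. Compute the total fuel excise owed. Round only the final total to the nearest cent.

January 1 – March 10, 2032: 58,923 litres at £0.97/litre → £57155.31
March 11 – December 31, 2032: 50,014 litres at £0.53/litre → £26507.42

£83662.73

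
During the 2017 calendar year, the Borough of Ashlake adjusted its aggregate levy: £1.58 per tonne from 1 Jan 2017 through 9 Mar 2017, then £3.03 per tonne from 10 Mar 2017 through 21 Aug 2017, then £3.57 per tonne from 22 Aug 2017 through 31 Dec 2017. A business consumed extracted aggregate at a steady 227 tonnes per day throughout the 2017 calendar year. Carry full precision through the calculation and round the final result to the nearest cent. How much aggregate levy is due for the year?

1 Jan – 9 Mar 2017: 68 days × 227 tonnes/day = 15,436 tonnes at £1.58/tonne → £24388.88
10 Mar – 21 Aug 2017: 165 days × 227 tonnes/day = 37,455 tonnes at £3.03/tonne → £113488.65
22 Aug – 31 Dec 2017: 132 days × 227 tonnes/day = 29,964 tonnes at £3.57/tonne → £106971.48

£244849.01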